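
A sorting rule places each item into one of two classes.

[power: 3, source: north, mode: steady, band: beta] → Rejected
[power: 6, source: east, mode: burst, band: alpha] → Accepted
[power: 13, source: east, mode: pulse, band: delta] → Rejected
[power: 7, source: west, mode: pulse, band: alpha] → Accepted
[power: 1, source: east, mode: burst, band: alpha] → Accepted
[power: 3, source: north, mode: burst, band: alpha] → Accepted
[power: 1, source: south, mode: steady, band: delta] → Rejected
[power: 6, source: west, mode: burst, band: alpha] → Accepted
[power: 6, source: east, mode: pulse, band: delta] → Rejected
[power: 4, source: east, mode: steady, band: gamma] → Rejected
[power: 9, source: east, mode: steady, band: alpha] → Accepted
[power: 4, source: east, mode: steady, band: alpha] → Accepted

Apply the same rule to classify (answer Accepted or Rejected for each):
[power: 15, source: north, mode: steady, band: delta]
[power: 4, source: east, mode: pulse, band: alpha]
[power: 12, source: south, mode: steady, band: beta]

Every 'Accepted' example satisfies: band is alpha. None of the 'Rejected' examples do.
[power: 15, source: north, mode: steady, band: delta] — band is delta, hence Rejected. [power: 4, source: east, mode: pulse, band: alpha] — band is alpha, hence Accepted. [power: 12, source: south, mode: steady, band: beta] — band is beta, hence Rejected.

Rejected, Accepted, Rejected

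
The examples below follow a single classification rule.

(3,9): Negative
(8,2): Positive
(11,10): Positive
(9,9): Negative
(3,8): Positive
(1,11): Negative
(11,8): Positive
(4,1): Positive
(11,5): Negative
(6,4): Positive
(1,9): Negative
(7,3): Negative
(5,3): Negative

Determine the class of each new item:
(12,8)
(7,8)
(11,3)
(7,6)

One predicate separates the groups cleanly: product is even.

Positive, Positive, Negative, Positive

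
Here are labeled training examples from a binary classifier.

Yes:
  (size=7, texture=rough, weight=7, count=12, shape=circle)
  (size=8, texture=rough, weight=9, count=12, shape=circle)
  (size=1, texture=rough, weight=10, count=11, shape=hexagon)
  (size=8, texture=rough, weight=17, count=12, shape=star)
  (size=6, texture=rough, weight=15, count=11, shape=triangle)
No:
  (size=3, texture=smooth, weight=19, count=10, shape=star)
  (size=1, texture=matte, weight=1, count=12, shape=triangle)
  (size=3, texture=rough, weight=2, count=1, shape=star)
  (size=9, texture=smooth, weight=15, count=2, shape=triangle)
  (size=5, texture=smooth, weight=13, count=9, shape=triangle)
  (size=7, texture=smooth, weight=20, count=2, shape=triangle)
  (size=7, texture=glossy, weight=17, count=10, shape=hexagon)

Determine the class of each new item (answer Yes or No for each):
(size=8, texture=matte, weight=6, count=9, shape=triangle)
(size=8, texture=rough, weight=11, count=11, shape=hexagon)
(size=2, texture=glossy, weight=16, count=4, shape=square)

The distinguishing property — texture is rough AND count ≥ 2 — holds for all the 'Yes' cases and none of the 'No' cases.
(size=8, texture=matte, weight=6, count=9, shape=triangle) → texture is matte, count = 9 → No. (size=8, texture=rough, weight=11, count=11, shape=hexagon) → texture is rough, count = 11 → Yes. (size=2, texture=glossy, weight=16, count=4, shape=square) → texture is glossy, count = 4 → No.

No, Yes, No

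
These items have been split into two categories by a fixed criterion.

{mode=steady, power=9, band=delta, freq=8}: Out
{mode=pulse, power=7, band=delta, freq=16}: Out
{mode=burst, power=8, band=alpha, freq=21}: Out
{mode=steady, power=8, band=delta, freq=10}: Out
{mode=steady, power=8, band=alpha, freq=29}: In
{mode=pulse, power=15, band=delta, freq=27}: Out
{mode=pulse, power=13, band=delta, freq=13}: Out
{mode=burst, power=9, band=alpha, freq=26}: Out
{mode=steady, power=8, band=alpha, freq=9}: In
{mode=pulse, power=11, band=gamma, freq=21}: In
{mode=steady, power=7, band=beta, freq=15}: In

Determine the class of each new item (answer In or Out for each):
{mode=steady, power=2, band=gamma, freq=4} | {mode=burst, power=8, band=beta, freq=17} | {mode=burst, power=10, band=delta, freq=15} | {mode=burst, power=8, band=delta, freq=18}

Rule: mode is not burst AND band is not delta. This holds for each 'In' example and fails for each 'Out' one.
{mode=steady, power=2, band=gamma, freq=4} — mode is steady, band is gamma, hence In.
{mode=burst, power=8, band=beta, freq=17} — mode is burst, band is beta, hence Out.
{mode=burst, power=10, band=delta, freq=15} — mode is burst, band is delta, hence Out.
{mode=burst, power=8, band=delta, freq=18} — mode is burst, band is delta, hence Out.

In, Out, Out, Out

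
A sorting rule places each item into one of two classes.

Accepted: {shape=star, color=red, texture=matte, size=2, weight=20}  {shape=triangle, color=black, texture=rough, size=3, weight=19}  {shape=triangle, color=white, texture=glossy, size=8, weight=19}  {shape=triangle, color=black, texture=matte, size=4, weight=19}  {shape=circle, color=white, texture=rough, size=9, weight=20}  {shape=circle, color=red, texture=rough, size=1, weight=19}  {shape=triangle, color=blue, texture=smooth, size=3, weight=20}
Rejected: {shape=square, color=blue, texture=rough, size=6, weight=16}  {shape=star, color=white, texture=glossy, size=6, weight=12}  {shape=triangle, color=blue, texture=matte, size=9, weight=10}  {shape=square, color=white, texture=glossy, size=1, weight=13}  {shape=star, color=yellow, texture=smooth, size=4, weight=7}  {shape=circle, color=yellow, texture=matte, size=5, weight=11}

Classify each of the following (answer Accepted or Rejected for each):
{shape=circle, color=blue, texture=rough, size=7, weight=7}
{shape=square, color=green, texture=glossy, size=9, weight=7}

Rejected, Rejected

The classifier is using: weight ≥ 19.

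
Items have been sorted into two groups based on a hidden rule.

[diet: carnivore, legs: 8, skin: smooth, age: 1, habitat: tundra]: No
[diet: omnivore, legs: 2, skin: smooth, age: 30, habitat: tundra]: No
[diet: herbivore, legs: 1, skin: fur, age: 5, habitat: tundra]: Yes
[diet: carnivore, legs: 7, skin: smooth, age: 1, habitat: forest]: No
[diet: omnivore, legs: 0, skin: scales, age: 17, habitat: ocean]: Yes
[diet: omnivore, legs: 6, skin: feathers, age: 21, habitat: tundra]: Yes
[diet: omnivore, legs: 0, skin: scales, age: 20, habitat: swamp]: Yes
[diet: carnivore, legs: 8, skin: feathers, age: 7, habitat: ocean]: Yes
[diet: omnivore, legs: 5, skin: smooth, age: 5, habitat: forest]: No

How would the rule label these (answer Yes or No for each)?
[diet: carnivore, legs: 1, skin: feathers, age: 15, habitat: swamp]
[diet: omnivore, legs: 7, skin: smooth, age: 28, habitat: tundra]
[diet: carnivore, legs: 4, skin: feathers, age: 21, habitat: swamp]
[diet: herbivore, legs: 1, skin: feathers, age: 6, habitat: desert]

Yes, No, Yes, Yes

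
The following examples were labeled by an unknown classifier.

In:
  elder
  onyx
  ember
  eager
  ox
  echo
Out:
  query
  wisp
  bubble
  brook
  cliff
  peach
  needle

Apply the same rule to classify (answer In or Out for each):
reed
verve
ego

Out, Out, In

Rule: starts with a vowel. This holds for each 'In' example and fails for each 'Out' one.
reed: starts with 'r', doesn't match → Out. verve: starts with 'v', doesn't match → Out. ego: starts with 'e', passes → In.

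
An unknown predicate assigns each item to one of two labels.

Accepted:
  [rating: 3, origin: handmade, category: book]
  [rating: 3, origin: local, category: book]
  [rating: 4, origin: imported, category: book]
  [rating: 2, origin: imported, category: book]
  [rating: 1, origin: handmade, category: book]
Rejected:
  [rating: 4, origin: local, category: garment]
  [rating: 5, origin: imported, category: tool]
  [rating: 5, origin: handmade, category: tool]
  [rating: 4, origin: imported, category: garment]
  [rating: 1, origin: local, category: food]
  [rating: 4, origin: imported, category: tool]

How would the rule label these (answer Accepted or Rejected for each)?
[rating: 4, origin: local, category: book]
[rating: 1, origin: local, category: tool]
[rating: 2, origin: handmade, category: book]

The distinguishing property — category is book — holds for all the 'Accepted' cases and none of the 'Rejected' cases.

Accepted, Rejected, Accepted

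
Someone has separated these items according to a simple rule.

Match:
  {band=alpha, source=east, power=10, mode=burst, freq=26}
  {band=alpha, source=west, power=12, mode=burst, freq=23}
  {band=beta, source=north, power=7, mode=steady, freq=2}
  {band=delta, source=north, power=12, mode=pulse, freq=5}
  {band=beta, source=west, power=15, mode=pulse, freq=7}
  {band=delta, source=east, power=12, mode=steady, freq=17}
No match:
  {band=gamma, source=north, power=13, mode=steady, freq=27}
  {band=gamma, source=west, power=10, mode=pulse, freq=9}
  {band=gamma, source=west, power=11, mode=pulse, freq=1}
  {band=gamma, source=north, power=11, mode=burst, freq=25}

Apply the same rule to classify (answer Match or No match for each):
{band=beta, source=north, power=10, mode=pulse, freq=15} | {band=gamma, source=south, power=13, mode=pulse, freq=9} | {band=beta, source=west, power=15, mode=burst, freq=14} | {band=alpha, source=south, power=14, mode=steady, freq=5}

Match, No match, Match, Match

The common property of the 'Match' items is: band is not gamma. No 'No match' item has it.
{band=beta, source=north, power=10, mode=pulse, freq=15} — band is beta, hence Match.
{band=gamma, source=south, power=13, mode=pulse, freq=9} — band is gamma, hence No match.
{band=beta, source=west, power=15, mode=burst, freq=14} — band is beta, hence Match.
{band=alpha, source=south, power=14, mode=steady, freq=5} — band is alpha, hence Match.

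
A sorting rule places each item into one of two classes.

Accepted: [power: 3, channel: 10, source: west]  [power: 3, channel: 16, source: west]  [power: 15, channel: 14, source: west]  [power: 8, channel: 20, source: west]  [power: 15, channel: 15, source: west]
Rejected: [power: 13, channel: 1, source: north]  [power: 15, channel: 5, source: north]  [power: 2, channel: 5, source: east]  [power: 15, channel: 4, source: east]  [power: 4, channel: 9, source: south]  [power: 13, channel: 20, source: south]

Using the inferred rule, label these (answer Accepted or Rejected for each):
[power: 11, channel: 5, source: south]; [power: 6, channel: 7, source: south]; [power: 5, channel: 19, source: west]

The pattern is that an item is 'Accepted' exactly when: source is west.
Rejected: [power: 11, channel: 5, source: south], since source is south. Rejected: [power: 6, channel: 7, source: south], since source is south. Accepted: [power: 5, channel: 19, source: west], since source is west.

Rejected, Rejected, Accepted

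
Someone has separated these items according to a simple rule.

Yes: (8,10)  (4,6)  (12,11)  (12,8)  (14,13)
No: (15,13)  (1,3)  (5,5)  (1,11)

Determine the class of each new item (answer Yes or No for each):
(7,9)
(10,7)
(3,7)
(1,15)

No, Yes, No, No

The classifier is using: first is even.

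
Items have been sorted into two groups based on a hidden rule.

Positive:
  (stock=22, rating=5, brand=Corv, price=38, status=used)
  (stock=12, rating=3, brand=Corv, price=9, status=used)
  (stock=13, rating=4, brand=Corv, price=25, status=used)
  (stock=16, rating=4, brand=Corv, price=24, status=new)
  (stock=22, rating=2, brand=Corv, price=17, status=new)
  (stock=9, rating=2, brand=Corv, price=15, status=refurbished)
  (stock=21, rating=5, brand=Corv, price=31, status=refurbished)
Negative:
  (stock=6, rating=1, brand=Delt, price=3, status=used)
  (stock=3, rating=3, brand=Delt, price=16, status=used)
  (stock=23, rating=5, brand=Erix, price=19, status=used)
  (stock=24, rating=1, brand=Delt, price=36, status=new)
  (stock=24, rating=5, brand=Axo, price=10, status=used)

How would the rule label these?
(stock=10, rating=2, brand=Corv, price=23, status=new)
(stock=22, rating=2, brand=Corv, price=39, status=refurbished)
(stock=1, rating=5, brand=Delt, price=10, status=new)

Positive, Positive, Negative

All 'Positive' examples share one property — brand is Corv — and every 'Negative' example lacks it.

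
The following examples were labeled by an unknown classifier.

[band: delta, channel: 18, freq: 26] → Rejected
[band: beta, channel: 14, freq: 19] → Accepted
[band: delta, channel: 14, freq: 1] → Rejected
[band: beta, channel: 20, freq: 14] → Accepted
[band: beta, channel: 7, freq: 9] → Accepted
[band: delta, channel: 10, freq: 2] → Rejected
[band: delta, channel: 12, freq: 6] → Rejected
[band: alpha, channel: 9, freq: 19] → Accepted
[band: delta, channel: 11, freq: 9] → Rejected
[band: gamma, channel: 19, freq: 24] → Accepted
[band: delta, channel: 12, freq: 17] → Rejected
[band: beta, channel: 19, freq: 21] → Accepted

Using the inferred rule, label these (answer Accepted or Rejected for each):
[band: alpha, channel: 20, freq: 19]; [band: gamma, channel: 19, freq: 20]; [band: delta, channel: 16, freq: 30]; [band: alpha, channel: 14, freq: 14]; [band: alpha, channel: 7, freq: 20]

Accepted, Accepted, Rejected, Accepted, Accepted

Every 'Accepted' example satisfies: band is not delta. None of the 'Rejected' examples do.
[band: alpha, channel: 20, freq: 19] → band is alpha → Accepted.
[band: gamma, channel: 19, freq: 20] → band is gamma → Accepted.
[band: delta, channel: 16, freq: 30] → band is delta → Rejected.
[band: alpha, channel: 14, freq: 14] → band is alpha → Accepted.
[band: alpha, channel: 7, freq: 20] → band is alpha → Accepted.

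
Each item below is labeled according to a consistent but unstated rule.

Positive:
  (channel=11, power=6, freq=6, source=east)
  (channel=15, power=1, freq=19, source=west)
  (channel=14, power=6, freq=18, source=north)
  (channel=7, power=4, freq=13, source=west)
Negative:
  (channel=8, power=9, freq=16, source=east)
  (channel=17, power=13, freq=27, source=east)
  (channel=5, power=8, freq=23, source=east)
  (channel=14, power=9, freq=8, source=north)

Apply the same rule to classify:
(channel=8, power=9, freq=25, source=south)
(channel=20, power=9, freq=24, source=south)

Negative, Negative

A rule that fits every label: power ≤ 6 — true of each 'Positive' example, false of each 'Negative' one.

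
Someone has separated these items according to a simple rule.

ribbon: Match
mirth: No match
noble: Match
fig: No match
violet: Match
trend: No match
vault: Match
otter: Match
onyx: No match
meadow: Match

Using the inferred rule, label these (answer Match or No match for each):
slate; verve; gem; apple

Match, Match, No match, Match

A rule that fits every label: has ≥ 2 vowels — true of each 'Match' example, false of each 'No match' one.
Match: slate, since 2 vowels.
Match: verve, since 2 vowels.
No match: gem, since 1 vowel.
Match: apple, since 2 vowels.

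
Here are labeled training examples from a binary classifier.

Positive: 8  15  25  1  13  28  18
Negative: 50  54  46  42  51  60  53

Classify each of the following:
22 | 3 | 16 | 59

The simplest hypothesis consistent with all the labels is: at most 28.
Positive: 22, since 22 ≤ 28.
Positive: 3, since 3 ≤ 28.
Positive: 16, since 16 ≤ 28.
Negative: 59, since 59 > 28.

Positive, Positive, Positive, Negative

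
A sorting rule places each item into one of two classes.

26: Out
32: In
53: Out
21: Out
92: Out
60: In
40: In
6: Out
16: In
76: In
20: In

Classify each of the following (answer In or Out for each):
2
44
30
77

Out, In, Out, Out

The distinguishing property — multiple of 4 AND at most 76 — holds for all the 'In' cases and none of the 'Out' cases.
2: 2 = 4·0 + 2, 2 ≤ 76, fails the rule → Out. 44: 44 = 4·11, 44 ≤ 76, matches → In. 30: 30 = 4·7 + 2, 30 ≤ 76, fails the rule → Out. 77: 77 = 4·19 + 1, 77 > 76, fails the rule → Out.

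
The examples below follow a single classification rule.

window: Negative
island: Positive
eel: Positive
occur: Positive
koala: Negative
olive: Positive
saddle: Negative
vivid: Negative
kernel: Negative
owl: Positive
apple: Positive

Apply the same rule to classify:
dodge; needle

Negative, Negative

A rule that fits every label: starts with a vowel — true of each 'Positive' example, false of each 'Negative' one.
dodge — starts with 'd', hence Negative. needle — starts with 'n', hence Negative.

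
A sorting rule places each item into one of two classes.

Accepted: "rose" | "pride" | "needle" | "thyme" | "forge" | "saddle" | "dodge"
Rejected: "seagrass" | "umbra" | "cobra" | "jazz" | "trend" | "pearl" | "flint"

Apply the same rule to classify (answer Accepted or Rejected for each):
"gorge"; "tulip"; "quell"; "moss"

Accepted, Rejected, Rejected, Rejected

A rule that fits every label: ends with 'e' — true of each 'Accepted' example, false of each 'Rejected' one.
Accepted: "gorge", since ends with 'e'. Rejected: "tulip", since ends with 'p'. Rejected: "quell", since ends with 'l'. Rejected: "moss", since ends with 's'.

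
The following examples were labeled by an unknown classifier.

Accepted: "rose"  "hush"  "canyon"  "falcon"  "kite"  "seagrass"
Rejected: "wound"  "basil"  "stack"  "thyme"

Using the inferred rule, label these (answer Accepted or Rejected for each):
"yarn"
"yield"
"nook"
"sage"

Accepted, Rejected, Accepted, Accepted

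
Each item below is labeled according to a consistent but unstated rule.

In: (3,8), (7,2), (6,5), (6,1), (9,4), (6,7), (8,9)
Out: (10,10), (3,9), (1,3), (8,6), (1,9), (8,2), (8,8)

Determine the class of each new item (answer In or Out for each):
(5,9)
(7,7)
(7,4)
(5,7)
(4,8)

Out, Out, In, Out, Out

The simplest hypothesis consistent with all the labels is: sum is odd.
(5,9): Out (5+9 = 14). (7,7): Out (7+7 = 14). (7,4): In (7+4 = 11). (5,7): Out (5+7 = 12). (4,8): Out (4+8 = 12).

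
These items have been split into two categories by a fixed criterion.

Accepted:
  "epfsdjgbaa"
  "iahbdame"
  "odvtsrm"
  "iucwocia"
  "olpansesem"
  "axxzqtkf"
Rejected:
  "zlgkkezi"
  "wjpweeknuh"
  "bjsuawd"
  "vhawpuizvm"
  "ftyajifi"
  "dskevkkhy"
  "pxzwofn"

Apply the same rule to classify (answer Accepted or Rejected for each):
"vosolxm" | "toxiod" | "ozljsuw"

Checking candidate rules against both groups, what survives is: starts with a vowel.

Rejected, Rejected, Accepted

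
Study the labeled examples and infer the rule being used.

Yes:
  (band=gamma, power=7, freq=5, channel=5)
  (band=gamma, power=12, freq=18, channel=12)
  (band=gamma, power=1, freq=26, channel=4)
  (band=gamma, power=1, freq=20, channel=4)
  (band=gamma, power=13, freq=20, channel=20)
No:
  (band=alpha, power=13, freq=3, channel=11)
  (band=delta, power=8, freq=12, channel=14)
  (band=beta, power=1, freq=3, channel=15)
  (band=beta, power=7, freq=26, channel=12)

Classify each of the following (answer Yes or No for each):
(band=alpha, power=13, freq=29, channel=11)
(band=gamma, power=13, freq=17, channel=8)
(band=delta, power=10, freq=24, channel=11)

No, Yes, No

One predicate separates the groups cleanly: band is gamma.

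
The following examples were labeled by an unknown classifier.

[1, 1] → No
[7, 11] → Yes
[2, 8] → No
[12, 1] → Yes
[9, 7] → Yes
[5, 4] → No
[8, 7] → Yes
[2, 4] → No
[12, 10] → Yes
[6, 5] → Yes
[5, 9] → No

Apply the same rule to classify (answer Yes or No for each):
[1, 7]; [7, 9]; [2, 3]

No, Yes, No

A rule that fits every label: first ≥ 6 — true of each 'Yes' example, false of each 'No' one.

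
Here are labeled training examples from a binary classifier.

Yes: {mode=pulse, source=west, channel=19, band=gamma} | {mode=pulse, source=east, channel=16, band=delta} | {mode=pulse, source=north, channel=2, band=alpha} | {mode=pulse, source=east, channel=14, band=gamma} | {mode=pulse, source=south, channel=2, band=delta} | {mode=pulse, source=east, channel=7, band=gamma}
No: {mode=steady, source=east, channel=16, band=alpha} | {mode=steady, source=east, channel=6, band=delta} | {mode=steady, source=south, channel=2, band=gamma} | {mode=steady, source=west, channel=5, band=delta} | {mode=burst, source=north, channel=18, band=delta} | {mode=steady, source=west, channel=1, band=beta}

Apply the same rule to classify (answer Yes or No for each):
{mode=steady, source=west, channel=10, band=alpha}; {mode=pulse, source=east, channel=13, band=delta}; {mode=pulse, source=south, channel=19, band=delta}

The distinguishing property — mode is pulse — holds for all the 'Yes' cases and none of the 'No' cases.
{mode=steady, source=west, channel=10, band=alpha}: mode is steady — fails this test, so No. {mode=pulse, source=east, channel=13, band=delta}: mode is pulse — fits, so Yes. {mode=pulse, source=south, channel=19, band=delta}: mode is pulse — fits, so Yes.

No, Yes, Yes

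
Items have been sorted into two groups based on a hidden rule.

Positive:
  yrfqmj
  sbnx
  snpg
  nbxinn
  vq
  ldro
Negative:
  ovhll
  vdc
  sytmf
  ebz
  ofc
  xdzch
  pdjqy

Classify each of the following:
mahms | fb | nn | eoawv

Negative, Positive, Positive, Negative

The simplest hypothesis consistent with all the labels is: even length.
mahms → length 5 → Negative.
fb → length 2 → Positive.
nn → length 2 → Positive.
eoawv → length 5 → Negative.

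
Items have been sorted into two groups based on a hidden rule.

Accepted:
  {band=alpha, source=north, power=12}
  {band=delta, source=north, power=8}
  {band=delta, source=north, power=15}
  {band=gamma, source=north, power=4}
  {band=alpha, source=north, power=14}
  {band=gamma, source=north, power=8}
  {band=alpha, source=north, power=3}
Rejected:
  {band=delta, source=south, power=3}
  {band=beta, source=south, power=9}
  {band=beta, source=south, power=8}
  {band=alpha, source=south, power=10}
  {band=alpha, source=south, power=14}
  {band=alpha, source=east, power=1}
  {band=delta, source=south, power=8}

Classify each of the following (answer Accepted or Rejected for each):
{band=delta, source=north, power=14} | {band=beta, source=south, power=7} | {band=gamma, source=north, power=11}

Accepted, Rejected, Accepted

The common property of the 'Accepted' items is: source is north. No 'Rejected' item has it.
{band=delta, source=north, power=14}: Accepted (source is north). {band=beta, source=south, power=7}: Rejected (source is south). {band=gamma, source=north, power=11}: Accepted (source is north).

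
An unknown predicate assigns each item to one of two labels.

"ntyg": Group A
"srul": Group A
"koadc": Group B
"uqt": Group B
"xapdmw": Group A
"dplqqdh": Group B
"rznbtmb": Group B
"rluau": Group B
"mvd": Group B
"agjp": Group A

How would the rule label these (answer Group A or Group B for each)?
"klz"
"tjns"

The common property of the 'Group A' items is: even length. No 'Group B' item has it.
"klz" → length 3 → Group B. "tjns" → length 4 → Group A.

Group B, Group A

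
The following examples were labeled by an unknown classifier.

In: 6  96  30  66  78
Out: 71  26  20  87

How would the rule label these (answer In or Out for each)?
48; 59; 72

The rule appears to be: multiple of 6.
48 → 48 = 6·8 → In. 59 → 59 = 6·9 + 5 → Out. 72 → 72 = 6·12 → In.

In, Out, In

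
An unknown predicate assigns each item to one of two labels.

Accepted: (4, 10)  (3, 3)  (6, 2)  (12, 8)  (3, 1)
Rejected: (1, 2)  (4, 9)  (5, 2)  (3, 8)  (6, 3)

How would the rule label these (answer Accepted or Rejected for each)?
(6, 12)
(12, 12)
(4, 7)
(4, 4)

All 'Accepted' examples share one property — sum is even — and every 'Rejected' example lacks it.
Accepted: (6, 12), since 6+12 = 18.
Accepted: (12, 12), since 12+12 = 24.
Rejected: (4, 7), since 4+7 = 11.
Accepted: (4, 4), since 4+4 = 8.

Accepted, Accepted, Rejected, Accepted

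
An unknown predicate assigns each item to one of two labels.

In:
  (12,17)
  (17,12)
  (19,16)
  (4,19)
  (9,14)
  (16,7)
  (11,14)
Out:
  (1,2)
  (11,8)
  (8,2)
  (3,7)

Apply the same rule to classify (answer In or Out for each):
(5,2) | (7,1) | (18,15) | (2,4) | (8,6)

'In' ⟺ sum ≥ 23.

Out, Out, In, Out, Out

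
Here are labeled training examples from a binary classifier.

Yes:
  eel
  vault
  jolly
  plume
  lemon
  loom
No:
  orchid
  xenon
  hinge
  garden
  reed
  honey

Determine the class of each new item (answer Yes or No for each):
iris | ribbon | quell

Rule: contains 'l'. This holds for each 'Yes' example and fails for each 'No' one.

No, No, Yes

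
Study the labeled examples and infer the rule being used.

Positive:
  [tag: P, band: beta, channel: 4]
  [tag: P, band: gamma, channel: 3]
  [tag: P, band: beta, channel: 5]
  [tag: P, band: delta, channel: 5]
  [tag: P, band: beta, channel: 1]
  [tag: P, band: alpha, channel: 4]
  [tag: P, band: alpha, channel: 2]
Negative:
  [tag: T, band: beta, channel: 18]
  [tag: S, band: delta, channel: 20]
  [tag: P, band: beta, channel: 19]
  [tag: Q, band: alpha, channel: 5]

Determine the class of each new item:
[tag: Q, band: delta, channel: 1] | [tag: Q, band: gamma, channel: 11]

Negative, Negative

A rule that fits every label: tag is P AND channel ≤ 5 — true of each 'Positive' example, false of each 'Negative' one.
[tag: Q, band: delta, channel: 1]: tag is Q, channel = 1, doesn't match → Negative. [tag: Q, band: gamma, channel: 11]: tag is Q, channel = 11, doesn't match → Negative.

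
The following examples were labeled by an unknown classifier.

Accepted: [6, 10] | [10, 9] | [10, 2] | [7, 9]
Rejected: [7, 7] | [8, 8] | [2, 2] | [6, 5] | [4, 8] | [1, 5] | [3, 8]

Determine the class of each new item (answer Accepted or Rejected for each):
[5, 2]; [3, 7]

Rejected, Rejected

The pattern is that an item is 'Accepted' exactly when: max ≥ 9.
[5, 2]: Rejected (max 5). [3, 7]: Rejected (max 7).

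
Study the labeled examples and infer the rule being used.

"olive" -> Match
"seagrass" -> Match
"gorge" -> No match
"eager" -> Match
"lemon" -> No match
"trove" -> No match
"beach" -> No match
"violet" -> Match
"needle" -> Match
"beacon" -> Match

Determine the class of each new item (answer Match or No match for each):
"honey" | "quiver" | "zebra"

The simplest hypothesis consistent with all the labels is: has ≥ 3 vowels.
"honey" — 2 vowels, hence No match.
"quiver" — 3 vowels, hence Match.
"zebra" — 2 vowels, hence No match.

No match, Match, No match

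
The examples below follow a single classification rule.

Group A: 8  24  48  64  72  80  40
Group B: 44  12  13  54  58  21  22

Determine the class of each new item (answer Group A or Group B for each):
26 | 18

The common property of the 'Group A' items is: multiple of 8. No 'Group B' item has it.
26: 26 = 8·3 + 2, lacks this property → Group B.
18: 18 = 8·2 + 2, lacks this property → Group B.

Group B, Group B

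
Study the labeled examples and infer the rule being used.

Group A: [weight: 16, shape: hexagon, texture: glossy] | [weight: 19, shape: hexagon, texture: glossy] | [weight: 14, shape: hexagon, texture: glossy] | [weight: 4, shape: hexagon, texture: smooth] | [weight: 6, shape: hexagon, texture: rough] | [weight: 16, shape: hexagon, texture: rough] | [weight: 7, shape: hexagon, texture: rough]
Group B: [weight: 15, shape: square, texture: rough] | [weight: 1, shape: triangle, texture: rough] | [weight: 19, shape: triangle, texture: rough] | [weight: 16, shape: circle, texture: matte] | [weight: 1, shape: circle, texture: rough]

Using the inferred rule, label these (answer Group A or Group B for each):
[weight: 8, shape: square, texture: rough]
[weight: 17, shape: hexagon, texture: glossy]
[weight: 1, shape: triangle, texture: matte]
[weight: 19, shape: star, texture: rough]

Group B, Group A, Group B, Group B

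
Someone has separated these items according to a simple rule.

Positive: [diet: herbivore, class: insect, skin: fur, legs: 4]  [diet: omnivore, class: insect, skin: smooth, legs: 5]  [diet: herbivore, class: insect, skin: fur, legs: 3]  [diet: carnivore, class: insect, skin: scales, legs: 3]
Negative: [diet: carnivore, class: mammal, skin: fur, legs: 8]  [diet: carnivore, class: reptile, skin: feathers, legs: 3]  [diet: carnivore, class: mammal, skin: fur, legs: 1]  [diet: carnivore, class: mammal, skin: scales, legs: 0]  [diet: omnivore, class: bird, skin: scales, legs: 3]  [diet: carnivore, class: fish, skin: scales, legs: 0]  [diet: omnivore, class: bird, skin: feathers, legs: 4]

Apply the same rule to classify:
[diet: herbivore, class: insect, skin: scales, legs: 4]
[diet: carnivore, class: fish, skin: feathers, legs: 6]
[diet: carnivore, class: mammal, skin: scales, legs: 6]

Checking candidate rules against both groups, what survives is: class is insect.
[diet: herbivore, class: insect, skin: scales, legs: 4] → class is insect → Positive. [diet: carnivore, class: fish, skin: feathers, legs: 6] → class is fish → Negative. [diet: carnivore, class: mammal, skin: scales, legs: 6] → class is mammal → Negative.

Positive, Negative, Negative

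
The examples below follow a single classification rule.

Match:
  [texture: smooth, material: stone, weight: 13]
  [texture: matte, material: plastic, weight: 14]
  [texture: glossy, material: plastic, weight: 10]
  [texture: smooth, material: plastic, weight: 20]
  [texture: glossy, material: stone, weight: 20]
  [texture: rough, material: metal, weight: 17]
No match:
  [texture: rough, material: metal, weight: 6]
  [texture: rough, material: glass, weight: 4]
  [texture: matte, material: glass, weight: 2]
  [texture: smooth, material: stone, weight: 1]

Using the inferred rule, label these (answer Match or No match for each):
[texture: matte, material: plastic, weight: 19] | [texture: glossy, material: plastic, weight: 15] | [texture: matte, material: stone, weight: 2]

Match, Match, No match

Rule: weight ≥ 10. This holds for each 'Match' example and fails for each 'No match' one.
[texture: matte, material: plastic, weight: 19]: weight = 19, matches → Match.
[texture: glossy, material: plastic, weight: 15]: weight = 15, matches → Match.
[texture: matte, material: stone, weight: 2]: weight = 2, fails the rule → No match.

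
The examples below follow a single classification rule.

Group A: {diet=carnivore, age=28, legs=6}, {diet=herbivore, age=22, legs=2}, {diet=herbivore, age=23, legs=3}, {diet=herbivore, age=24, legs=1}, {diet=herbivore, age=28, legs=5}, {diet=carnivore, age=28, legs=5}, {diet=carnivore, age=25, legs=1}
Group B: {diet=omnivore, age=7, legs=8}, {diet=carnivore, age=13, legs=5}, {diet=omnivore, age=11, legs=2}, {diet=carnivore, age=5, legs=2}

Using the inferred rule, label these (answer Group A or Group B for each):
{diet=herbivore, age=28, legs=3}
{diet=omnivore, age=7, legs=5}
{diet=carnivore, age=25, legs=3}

Group A, Group B, Group A

The simplest hypothesis consistent with all the labels is: age ≥ 22.
Group A: {diet=herbivore, age=28, legs=3}, since age = 28. Group B: {diet=omnivore, age=7, legs=5}, since age = 7. Group A: {diet=carnivore, age=25, legs=3}, since age = 25.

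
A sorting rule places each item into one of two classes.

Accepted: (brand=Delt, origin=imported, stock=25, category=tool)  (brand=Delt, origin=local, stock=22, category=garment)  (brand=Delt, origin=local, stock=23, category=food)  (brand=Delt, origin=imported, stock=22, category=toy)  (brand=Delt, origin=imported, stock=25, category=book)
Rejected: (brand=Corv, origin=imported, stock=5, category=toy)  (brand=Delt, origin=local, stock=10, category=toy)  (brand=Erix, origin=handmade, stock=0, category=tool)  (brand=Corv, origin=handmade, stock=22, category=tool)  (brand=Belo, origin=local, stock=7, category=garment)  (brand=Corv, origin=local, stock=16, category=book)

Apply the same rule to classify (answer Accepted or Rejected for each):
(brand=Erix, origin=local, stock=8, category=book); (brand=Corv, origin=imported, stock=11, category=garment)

Rejected, Rejected

Every 'Accepted' example satisfies: brand is Delt AND stock ≥ 16. None of the 'Rejected' examples do.
(brand=Erix, origin=local, stock=8, category=book): brand is Erix, stock = 8 — does not pass, so Rejected.
(brand=Corv, origin=imported, stock=11, category=garment): brand is Corv, stock = 11 — does not pass, so Rejected.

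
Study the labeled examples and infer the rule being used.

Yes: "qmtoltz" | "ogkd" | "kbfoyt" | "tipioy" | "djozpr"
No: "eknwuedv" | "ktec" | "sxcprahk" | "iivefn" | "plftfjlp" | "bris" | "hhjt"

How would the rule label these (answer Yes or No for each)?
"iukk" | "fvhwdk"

The rule appears to be: contains 'o'.

No, No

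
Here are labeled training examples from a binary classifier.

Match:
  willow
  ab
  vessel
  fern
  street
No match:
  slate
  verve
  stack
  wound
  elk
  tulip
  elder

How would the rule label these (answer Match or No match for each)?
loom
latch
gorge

Match, No match, No match

A rule that fits every label: even length — true of each 'Match' example, false of each 'No match' one.
loom — length 4, hence Match.
latch — length 5, hence No match.
gorge — length 5, hence No match.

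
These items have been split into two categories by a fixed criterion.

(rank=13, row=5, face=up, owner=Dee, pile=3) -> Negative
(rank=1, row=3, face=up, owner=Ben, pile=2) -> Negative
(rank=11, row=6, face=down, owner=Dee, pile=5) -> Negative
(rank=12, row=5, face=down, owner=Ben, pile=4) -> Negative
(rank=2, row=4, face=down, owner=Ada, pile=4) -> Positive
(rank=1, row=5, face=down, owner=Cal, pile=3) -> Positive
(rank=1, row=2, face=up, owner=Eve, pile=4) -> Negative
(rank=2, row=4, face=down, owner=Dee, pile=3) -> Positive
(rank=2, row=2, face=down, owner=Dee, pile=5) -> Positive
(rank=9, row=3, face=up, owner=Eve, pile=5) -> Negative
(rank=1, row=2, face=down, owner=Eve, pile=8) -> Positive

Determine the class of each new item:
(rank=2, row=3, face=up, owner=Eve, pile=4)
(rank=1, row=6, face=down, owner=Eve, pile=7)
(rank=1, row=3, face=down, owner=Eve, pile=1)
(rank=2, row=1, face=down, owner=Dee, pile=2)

Negative, Positive, Positive, Positive

All 'Positive' examples share one property — face is down AND rank ≤ 2 — and every 'Negative' example lacks it.
Negative: (rank=2, row=3, face=up, owner=Eve, pile=4), since face is up, rank = 2. Positive: (rank=1, row=6, face=down, owner=Eve, pile=7), since face is down, rank = 1. Positive: (rank=1, row=3, face=down, owner=Eve, pile=1), since face is down, rank = 1. Positive: (rank=2, row=1, face=down, owner=Dee, pile=2), since face is down, rank = 2.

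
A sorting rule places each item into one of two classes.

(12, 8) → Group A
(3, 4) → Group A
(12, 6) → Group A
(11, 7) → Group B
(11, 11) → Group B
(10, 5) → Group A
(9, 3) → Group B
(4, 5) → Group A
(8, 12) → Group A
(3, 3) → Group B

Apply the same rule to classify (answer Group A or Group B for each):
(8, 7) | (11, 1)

The distinguishing property — product is even — holds for all the 'Group A' cases and none of the 'Group B' cases.

Group A, Group B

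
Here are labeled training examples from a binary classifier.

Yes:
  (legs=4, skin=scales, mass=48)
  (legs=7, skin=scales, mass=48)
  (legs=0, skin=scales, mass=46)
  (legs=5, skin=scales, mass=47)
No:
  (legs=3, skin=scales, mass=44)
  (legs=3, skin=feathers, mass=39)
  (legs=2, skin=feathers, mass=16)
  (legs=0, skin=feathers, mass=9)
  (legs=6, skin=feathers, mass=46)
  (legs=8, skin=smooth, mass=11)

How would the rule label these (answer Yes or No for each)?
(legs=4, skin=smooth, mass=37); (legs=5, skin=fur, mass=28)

Rule: skin is scales AND mass ≥ 46. This holds for each 'Yes' example and fails for each 'No' one.

No, No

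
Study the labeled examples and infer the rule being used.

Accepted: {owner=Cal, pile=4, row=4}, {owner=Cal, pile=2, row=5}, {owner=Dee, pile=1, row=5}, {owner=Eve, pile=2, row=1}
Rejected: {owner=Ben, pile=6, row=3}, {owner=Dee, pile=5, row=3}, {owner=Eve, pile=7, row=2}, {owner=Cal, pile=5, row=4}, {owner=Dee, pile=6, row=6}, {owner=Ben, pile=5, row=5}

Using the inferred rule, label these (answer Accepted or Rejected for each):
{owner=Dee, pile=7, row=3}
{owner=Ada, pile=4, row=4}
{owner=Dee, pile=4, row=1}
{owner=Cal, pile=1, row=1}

Rejected, Accepted, Accepted, Accepted

All 'Accepted' examples share one property — pile ≤ 4 — and every 'Rejected' example lacks it.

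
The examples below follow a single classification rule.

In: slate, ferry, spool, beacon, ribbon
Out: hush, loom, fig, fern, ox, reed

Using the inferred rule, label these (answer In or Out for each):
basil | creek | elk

One predicate separates the groups cleanly: length ≥ 5.
basil: In (length 5).
creek: In (length 5).
elk: Out (length 3).

In, In, Out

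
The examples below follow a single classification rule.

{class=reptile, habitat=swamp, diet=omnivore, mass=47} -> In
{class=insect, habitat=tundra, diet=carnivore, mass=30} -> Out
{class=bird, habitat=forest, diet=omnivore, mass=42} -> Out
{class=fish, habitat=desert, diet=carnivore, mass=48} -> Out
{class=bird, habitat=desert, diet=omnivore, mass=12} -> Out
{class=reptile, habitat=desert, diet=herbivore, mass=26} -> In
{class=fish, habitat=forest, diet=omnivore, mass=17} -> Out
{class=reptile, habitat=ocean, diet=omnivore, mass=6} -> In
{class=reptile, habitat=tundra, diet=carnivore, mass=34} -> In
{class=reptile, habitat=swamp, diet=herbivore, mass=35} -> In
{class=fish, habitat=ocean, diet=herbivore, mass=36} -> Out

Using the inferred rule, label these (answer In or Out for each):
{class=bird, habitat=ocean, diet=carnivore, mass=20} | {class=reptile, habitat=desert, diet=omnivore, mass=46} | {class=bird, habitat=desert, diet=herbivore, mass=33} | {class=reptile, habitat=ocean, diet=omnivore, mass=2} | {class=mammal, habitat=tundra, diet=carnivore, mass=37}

Looking at the examples, the only property every 'In' case has and every 'Out' case lacks is: class is reptile.
{class=bird, habitat=ocean, diet=carnivore, mass=20} → class is bird → Out.
{class=reptile, habitat=desert, diet=omnivore, mass=46} → class is reptile → In.
{class=bird, habitat=desert, diet=herbivore, mass=33} → class is bird → Out.
{class=reptile, habitat=ocean, diet=omnivore, mass=2} → class is reptile → In.
{class=mammal, habitat=tundra, diet=carnivore, mass=37} → class is mammal → Out.

Out, In, Out, In, Out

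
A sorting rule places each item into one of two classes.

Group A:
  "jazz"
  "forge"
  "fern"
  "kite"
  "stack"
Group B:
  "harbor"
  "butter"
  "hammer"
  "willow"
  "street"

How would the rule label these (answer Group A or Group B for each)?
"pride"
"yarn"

Group A, Group A

The pattern is that an item is 'Group A' exactly when: length ≤ 5.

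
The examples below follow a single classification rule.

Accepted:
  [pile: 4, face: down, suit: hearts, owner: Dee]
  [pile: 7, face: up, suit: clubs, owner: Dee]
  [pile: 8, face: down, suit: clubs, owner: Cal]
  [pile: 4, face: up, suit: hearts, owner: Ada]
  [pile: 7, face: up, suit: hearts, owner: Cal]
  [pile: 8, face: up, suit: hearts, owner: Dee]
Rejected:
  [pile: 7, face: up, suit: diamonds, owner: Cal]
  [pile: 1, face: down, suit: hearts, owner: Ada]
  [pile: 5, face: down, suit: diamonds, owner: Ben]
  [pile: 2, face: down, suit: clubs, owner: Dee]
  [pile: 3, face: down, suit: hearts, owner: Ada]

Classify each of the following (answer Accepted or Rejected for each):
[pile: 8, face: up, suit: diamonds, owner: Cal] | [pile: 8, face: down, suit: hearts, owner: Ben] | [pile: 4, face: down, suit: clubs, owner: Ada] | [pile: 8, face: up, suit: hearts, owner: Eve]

Rejected, Accepted, Accepted, Accepted

The rule appears to be: suit is not diamonds AND pile ≥ 4.
[pile: 8, face: up, suit: diamonds, owner: Cal]: suit is diamonds, pile = 8 — does not fit, so Rejected. [pile: 8, face: down, suit: hearts, owner: Ben]: suit is hearts, pile = 8 — has this property, so Accepted. [pile: 4, face: down, suit: clubs, owner: Ada]: suit is clubs, pile = 4 — has this property, so Accepted. [pile: 8, face: up, suit: hearts, owner: Eve]: suit is hearts, pile = 8 — has this property, so Accepted.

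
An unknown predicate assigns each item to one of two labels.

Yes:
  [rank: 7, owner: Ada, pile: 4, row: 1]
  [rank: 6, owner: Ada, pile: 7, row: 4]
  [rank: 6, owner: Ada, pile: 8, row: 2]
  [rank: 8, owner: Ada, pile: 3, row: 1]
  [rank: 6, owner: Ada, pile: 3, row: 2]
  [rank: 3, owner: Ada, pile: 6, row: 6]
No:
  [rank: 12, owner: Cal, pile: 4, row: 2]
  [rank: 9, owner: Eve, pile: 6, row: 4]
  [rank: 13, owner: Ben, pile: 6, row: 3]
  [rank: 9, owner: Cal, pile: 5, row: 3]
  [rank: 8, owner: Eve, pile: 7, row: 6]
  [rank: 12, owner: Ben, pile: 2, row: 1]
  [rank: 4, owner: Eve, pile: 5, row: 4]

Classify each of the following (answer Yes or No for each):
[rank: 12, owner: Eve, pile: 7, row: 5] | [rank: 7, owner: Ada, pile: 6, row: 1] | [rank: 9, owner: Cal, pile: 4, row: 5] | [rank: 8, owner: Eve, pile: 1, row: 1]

The simplest hypothesis consistent with all the labels is: owner is Ada.

No, Yes, No, No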